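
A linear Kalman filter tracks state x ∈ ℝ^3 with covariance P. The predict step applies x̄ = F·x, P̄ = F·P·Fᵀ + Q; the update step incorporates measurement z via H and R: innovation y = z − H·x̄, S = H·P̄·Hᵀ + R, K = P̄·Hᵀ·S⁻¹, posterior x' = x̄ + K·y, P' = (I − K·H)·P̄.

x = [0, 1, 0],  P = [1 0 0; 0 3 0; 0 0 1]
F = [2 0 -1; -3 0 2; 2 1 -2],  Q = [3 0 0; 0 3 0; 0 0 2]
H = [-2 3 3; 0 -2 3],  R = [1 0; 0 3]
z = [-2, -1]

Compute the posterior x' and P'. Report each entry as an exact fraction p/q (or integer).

x̄ = F·x = [0, 0, 1]
P̄ = F·P·Fᵀ + Q = [8 -8 6; -8 16 -10; 6 -10 13]
y = z − H·x̄ = [-5, -4]
S = H·P̄·Hᵀ + R = [138 -77; -77 304]
K = P̄·Hᵀ·S⁻¹ = [-4070/36023 2998/36023; 5562/36023 -5938/36023; 3631/36023 7911/36023]
x' = x̄ + K·y = [8358/36023, -4058/36023, -13776/36023]
P' = (I − K·H)·P̄ = [96712/36023 36072/36023 27046/36023; 36072/36023 19104/36023 6798/36023; 27046/36023 6798/36023 12443/36023]

x' = [8358/36023, -4058/36023, -13776/36023]
P' = [96712/36023 36072/36023 27046/36023; 36072/36023 19104/36023 6798/36023; 27046/36023 6798/36023 12443/36023]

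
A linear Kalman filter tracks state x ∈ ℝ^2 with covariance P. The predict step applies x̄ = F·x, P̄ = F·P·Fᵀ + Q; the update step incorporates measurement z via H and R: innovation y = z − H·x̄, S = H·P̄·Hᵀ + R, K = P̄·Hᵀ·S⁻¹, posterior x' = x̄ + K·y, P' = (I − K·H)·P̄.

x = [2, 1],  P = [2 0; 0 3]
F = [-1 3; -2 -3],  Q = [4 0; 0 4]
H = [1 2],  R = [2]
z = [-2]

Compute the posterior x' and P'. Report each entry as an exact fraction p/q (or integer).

x' = [-4/9, -8/9]
P' = [3098/99 -142/9; -142/9 76/9]

x̄ = F·x = [1, -7]
P̄ = F·P·Fᵀ + Q = [33 -23; -23 39]
y = z − H·x̄ = [11]
S = H·P̄·Hᵀ + R = [99]
K = P̄·Hᵀ·S⁻¹ = [-13/99; 5/9]
x' = x̄ + K·y = [-4/9, -8/9]
P' = (I − K·H)·P̄ = [3098/99 -142/9; -142/9 76/9]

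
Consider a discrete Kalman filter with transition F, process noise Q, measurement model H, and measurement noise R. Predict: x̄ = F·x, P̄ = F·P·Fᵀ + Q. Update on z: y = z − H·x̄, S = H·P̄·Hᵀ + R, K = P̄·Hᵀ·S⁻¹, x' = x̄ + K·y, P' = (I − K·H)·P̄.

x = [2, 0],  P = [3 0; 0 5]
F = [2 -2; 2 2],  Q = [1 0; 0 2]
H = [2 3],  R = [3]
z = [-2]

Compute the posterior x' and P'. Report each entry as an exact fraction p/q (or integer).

x̄ = F·x = [4, 4]
P̄ = F·P·Fᵀ + Q = [33 -8; -8 34]
y = z − H·x̄ = [-22]
S = H·P̄·Hᵀ + R = [345]
K = P̄·Hᵀ·S⁻¹ = [14/115; 86/345]
x' = x̄ + K·y = [152/115, -512/345]
P' = (I − K·H)·P̄ = [3207/115 -2124/115; -2124/115 4334/345]

x' = [152/115, -512/345]
P' = [3207/115 -2124/115; -2124/115 4334/345]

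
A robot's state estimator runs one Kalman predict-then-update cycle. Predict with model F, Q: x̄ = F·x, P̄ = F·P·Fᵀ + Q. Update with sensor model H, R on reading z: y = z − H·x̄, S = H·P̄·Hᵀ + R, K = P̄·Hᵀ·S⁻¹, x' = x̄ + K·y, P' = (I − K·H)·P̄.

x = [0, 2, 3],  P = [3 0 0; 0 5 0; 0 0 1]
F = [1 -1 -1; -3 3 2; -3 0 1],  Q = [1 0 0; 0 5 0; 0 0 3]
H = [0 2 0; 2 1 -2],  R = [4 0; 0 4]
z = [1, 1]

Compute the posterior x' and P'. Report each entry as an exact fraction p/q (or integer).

x' = [-3531/2699, 1719/2699, -3970/2699]
P' = [12326/8097 -2428/8097 10324/8097; -2428/8097 7988/8097 1624/8097; 10324/8097 1624/8097 18146/8097]

x̄ = F·x = [-5, 12, 3]
P̄ = F·P·Fᵀ + Q = [10 -26 -10; -26 81 29; -10 29 31]
y = z − H·x̄ = [-23, 5]
S = H·P̄·Hᵀ + R = [328 -58; -58 109]
K = P̄·Hᵀ·S⁻¹ = [-1214/8097 394/8097; 3994/8097 -29/8097; 812/8097 -3505/8097]
x' = x̄ + K·y = [-3531/2699, 1719/2699, -3970/2699]
P' = (I − K·H)·P̄ = [12326/8097 -2428/8097 10324/8097; -2428/8097 7988/8097 1624/8097; 10324/8097 1624/8097 18146/8097]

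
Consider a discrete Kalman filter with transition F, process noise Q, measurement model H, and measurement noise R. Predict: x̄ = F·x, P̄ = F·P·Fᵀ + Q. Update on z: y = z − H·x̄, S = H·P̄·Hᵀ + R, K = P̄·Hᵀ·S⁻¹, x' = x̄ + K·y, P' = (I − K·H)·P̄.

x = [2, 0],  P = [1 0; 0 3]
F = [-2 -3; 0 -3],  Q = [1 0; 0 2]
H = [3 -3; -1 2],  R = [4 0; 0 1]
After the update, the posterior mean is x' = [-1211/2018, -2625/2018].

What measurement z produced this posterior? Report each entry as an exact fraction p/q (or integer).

x̄ = F·x = [-4, 0]
P̄ = F·P·Fᵀ + Q = [32 27; 27 29]
S = H·P̄·Hᵀ + R = [67 -27; -27 41]
K = P̄·Hᵀ·S⁻¹ = [1209/2018 1879/2018; 591/2018 1915/2018]
x' − x̄ = [6861/2018, -2625/2018] = K·y
y = (KᵀK)⁻¹·Kᵀ·(x' − x̄) = [15, -6]
z = y + H·x̄ = [15, -6] + [-12, 4] = [3, -2]

z = [3, -2]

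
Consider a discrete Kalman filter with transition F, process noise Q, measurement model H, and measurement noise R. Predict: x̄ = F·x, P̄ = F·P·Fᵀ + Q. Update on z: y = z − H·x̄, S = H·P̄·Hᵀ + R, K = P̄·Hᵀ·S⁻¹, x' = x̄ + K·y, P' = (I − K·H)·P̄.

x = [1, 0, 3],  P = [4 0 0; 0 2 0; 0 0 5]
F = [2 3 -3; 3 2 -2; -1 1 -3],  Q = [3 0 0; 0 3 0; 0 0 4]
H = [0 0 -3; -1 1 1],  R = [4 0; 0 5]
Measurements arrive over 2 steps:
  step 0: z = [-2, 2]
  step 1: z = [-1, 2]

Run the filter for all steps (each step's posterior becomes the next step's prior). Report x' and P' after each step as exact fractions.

step 0: x' = [9445/7061, 15625/7061, 4302/7061], P' = [343328/7061 342555/7061 2348/7061; 342555/7061 366328/7061 -48/7061; 2348/7061 -48/7061 3076/7061]
step 1: x' = [15977133/2277122, 17518887/2277122, 385005/1138561], P' = [13994519741/11385610 13950833859/11385610 3219326/5692805; 13950833859/11385610 13944819101/11385610 1309194/5692805; 3219326/5692805 1309194/5692805 2425052/5692805]

step 0: x̄ = F·x = [-7, -3, -10]
step 0: P̄ = F·P·Fᵀ + Q = [82 66 43; 66 67 22; 43 22 55]
step 0: y = z − H·x̄ = [-32, 8]
step 0: S = H·P̄·Hᵀ + R = [499 -102; -102 35]
step 0: K = P̄·Hᵀ·S⁻¹ = [-1761/7061 315/7061; 36/7061 4745/7061; -2307/7061 136/7061]
step 0: x' = x̄ + K·y = [9445/7061, 15625/7061, 4302/7061]
step 0: P' = (I − K·H)·P̄ = [343328/7061 342555/7061 2348/7061; 342555/7061 366328/7061 -48/7061; 2348/7061 -48/7061 3076/7061]
step 1: x̄ = F·x = [52859/7061, 50981/7061, -6726/7061]
step 1: P̄ = F·P·Fᵀ + Q = [8802479/7061 8699659/7061 90989/7061; 8699659/7061 8671619/7061 47631/7061; 90989/7061 47631/7061 94850/7061]
step 1: y = z − H·x̄ = [-27239/7061, 22726/7061]
step 1: S = H·P̄·Hᵀ + R = [881894/7061 -154476/7061; -154476/7061 118219/7061]
step 1: K = P̄·Hᵀ·S⁻¹ = [-4828989/11385610 -3724723/5692805; -1963791/11385610 -339637/5692805; -1818789/5692805 102984/5692805]
step 1: x' = x̄ + K·y = [15977133/2277122, 17518887/2277122, 385005/1138561]
step 1: P' = (I − K·H)·P̄ = [13994519741/11385610 13950833859/11385610 3219326/5692805; 13950833859/11385610 13944819101/11385610 1309194/5692805; 3219326/5692805 1309194/5692805 2425052/5692805]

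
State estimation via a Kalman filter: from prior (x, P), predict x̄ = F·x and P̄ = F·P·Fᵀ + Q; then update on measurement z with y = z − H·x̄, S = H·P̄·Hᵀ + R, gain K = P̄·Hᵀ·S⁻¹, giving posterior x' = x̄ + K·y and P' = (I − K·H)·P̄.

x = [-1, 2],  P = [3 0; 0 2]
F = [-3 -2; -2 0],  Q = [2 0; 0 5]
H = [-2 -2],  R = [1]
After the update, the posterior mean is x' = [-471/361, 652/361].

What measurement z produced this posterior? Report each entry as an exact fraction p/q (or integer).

x̄ = F·x = [-1, 2]
P̄ = F·P·Fᵀ + Q = [37 18; 18 17]
S = H·P̄·Hᵀ + R = [361]
K = P̄·Hᵀ·S⁻¹ = [-110/361; -70/361]
x' − x̄ = [-110/361, -70/361] = K·y
y = (KᵀK)⁻¹·Kᵀ·(x' − x̄) = [1]
z = y + H·x̄ = [1] + [-2] = [-1]

z = [-1]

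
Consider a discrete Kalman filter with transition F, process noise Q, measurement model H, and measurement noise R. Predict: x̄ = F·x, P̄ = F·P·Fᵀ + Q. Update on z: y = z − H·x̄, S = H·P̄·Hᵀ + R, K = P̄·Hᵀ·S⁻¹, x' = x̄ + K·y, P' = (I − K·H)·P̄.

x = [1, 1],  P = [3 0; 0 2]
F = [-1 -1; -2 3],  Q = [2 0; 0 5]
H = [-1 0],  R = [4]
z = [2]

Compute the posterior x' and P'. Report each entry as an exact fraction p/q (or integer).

x' = [-2, 1]
P' = [28/11 0; 0 35]

x̄ = F·x = [-2, 1]
P̄ = F·P·Fᵀ + Q = [7 0; 0 35]
y = z − H·x̄ = [0]
S = H·P̄·Hᵀ + R = [11]
K = P̄·Hᵀ·S⁻¹ = [-7/11; 0]
x' = x̄ + K·y = [-2, 1]
P' = (I − K·H)·P̄ = [28/11 0; 0 35]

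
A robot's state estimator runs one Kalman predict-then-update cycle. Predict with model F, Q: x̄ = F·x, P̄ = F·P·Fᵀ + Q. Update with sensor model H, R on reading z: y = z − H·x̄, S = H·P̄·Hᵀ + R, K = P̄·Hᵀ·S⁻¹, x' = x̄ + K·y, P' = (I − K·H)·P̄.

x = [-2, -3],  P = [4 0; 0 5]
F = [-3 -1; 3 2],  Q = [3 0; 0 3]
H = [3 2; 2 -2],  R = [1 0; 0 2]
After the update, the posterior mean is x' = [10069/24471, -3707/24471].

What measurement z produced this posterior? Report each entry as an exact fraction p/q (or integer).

x̄ = F·x = [9, -12]
P̄ = F·P·Fᵀ + Q = [44 -46; -46 59]
S = H·P̄·Hᵀ + R = [81 120; 120 782]
K = P̄·Hᵀ·S⁻¹ = [4840/24471 1630/8157; 4780/24471 -2435/8157]
x' − x̄ = [-210170/24471, 289945/24471] = K·y
y = (KᵀK)⁻¹·Kᵀ·(x' − x̄) = [-2, -41]
z = y + H·x̄ = [-2, -41] + [3, 42] = [1, 1]

z = [1, 1]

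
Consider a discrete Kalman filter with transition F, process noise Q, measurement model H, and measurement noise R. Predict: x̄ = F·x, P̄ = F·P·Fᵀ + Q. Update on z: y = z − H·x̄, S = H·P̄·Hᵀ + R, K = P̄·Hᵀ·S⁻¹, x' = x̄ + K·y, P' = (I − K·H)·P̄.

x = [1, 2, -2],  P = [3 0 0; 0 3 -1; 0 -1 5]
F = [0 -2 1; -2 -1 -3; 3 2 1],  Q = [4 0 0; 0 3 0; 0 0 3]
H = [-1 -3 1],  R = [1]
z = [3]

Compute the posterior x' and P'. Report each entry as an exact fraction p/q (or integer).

x̄ = F·x = [-6, 2, 5]
P̄ = F·P·Fᵀ + Q = [25 -14 -7; -14 57 -32; -7 -32 43]
y = z − H·x̄ = [-2]
S = H·P̄·Hᵀ + R = [704]
K = P̄·Hᵀ·S⁻¹ = [5/352; -189/704; 73/352]
x' = x̄ + K·y = [-1061/176, 893/352, 807/176]
P' = (I − K·H)·P̄ = [4375/176 -3983/352 -1597/176; -3983/352 4407/704 2533/352; -1597/176 2533/352 2239/176]

x' = [-1061/176, 893/352, 807/176]
P' = [4375/176 -3983/352 -1597/176; -3983/352 4407/704 2533/352; -1597/176 2533/352 2239/176]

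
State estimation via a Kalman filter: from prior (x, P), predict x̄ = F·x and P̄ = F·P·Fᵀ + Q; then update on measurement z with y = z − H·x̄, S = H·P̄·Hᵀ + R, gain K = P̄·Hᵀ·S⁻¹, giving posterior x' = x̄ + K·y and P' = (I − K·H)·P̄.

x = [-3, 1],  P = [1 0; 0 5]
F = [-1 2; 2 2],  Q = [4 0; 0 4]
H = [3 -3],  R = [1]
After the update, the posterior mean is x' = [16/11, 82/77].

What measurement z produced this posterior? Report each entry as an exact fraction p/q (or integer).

z = [1]

x̄ = F·x = [5, -4]
P̄ = F·P·Fᵀ + Q = [25 18; 18 28]
S = H·P̄·Hᵀ + R = [154]
K = P̄·Hᵀ·S⁻¹ = [3/22; -15/77]
x' − x̄ = [-39/11, 390/77] = K·y
y = (KᵀK)⁻¹·Kᵀ·(x' − x̄) = [-26]
z = y + H·x̄ = [-26] + [27] = [1]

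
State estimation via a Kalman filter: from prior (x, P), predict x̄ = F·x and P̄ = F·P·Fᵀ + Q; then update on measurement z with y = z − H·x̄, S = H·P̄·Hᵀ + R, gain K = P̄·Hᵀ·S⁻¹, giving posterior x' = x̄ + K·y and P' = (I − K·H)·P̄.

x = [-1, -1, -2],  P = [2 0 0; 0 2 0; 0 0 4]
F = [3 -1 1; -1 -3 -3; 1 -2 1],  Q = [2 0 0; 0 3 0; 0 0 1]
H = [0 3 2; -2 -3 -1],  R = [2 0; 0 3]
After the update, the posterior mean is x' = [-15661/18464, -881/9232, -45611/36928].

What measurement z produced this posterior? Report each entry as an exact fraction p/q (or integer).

z = [-3, 3]

x̄ = F·x = [-4, 10, -1]
P̄ = F·P·Fᵀ + Q = [26 -12 14; -12 59 -2; 14 -2 15]
S = H·P̄·Hᵀ + R = [569 -527; -527 553]
K = P̄·Hᵀ·S⁻¹ = [-10117/18464 -10643/18464; 4023/9232 1313/9232; -6227/36928 -8405/36928]
x' − x̄ = [58195/18464, -93201/9232, -8683/36928] = K·y
y = (KᵀK)⁻¹·Kᵀ·(x' − x̄) = [-31, 24]
z = y + H·x̄ = [-31, 24] + [28, -21] = [-3, 3]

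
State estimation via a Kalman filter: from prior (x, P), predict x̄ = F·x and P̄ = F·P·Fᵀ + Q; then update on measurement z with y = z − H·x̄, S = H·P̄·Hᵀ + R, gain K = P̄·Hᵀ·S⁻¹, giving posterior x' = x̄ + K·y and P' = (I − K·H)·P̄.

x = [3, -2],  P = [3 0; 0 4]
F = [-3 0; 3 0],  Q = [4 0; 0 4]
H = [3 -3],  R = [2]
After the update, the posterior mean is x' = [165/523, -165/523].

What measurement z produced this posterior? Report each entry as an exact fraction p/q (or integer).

z = [2]

x̄ = F·x = [-9, 9]
P̄ = F·P·Fᵀ + Q = [31 -27; -27 31]
S = H·P̄·Hᵀ + R = [1046]
K = P̄·Hᵀ·S⁻¹ = [87/523; -87/523]
x' − x̄ = [4872/523, -4872/523] = K·y
y = (KᵀK)⁻¹·Kᵀ·(x' − x̄) = [56]
z = y + H·x̄ = [56] + [-54] = [2]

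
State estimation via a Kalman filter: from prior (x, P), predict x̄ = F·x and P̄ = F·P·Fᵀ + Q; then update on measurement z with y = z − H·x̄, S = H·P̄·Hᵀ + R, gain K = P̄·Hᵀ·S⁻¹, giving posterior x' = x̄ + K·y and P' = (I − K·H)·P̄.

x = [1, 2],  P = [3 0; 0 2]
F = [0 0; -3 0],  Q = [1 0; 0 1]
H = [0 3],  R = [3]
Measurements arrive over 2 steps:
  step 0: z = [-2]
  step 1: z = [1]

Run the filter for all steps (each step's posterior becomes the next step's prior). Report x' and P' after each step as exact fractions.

step 0: x' = [0, -59/85], P' = [1 0; 0 28/85]
step 1: x' = [0, 10/31], P' = [1 0; 0 10/31]

step 0: x̄ = F·x = [0, -3]
step 0: P̄ = F·P·Fᵀ + Q = [1 0; 0 28]
step 0: y = z − H·x̄ = [7]
step 0: S = H·P̄·Hᵀ + R = [255]
step 0: K = P̄·Hᵀ·S⁻¹ = [0; 28/85]
step 0: x' = x̄ + K·y = [0, -59/85]
step 0: P' = (I − K·H)·P̄ = [1 0; 0 28/85]
step 1: x̄ = F·x = [0, 0]
step 1: P̄ = F·P·Fᵀ + Q = [1 0; 0 10]
step 1: y = z − H·x̄ = [1]
step 1: S = H·P̄·Hᵀ + R = [93]
step 1: K = P̄·Hᵀ·S⁻¹ = [0; 10/31]
step 1: x' = x̄ + K·y = [0, 10/31]
step 1: P' = (I − K·H)·P̄ = [1 0; 0 10/31]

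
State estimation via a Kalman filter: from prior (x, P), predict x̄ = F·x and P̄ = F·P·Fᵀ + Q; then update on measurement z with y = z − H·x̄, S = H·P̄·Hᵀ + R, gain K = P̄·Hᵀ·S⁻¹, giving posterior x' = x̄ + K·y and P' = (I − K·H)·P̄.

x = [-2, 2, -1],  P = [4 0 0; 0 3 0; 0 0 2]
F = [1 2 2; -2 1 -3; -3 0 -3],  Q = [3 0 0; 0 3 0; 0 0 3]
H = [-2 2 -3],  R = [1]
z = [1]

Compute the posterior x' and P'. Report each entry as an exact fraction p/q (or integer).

x' = [-50/51, 123/17, 88/17]
P' = [1327/51 -268/17 -473/17; -268/17 626/17 597/17; -473/17 597/17 1431/34]

x̄ = F·x = [0, 9, 9]
P̄ = F·P·Fᵀ + Q = [27 -14 -24; -14 40 42; -24 42 57]
y = z − H·x̄ = [10]
S = H·P̄·Hᵀ + R = [102]
K = P̄·Hᵀ·S⁻¹ = [-5/51; -3/17; -13/34]
x' = x̄ + K·y = [-50/51, 123/17, 88/17]
P' = (I − K·H)·P̄ = [1327/51 -268/17 -473/17; -268/17 626/17 597/17; -473/17 597/17 1431/34]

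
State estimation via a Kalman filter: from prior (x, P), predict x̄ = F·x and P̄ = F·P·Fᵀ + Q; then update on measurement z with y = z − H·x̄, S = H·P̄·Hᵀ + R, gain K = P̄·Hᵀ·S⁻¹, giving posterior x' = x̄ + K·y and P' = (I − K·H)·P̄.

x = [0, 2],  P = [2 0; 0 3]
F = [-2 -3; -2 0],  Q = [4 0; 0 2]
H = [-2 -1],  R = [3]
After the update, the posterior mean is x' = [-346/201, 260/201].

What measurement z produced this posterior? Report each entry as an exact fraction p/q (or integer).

z = [2]

x̄ = F·x = [-6, 0]
P̄ = F·P·Fᵀ + Q = [39 8; 8 10]
S = H·P̄·Hᵀ + R = [201]
K = P̄·Hᵀ·S⁻¹ = [-86/201; -26/201]
x' − x̄ = [860/201, 260/201] = K·y
y = (KᵀK)⁻¹·Kᵀ·(x' − x̄) = [-10]
z = y + H·x̄ = [-10] + [12] = [2]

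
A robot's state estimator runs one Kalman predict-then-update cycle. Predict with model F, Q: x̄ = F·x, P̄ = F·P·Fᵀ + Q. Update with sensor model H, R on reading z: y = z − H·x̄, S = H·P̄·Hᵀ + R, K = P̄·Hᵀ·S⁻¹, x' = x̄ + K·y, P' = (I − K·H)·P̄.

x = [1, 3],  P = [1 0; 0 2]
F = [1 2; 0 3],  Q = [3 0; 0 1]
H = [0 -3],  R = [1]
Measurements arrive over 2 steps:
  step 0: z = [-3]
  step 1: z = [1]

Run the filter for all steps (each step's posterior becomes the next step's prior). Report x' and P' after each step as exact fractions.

step 0: x' = [85/43, 45/43], P' = [192/43 3/43; 3/43 19/172]
step 1: x' = [8575/3259, -489/3259], P' = [25501/3259 150/3259; 150/3259 343/3259]

step 0: x̄ = F·x = [7, 9]
step 0: P̄ = F·P·Fᵀ + Q = [12 12; 12 19]
step 0: y = z − H·x̄ = [24]
step 0: S = H·P̄·Hᵀ + R = [172]
step 0: K = P̄·Hᵀ·S⁻¹ = [-9/43; -57/172]
step 0: x' = x̄ + K·y = [85/43, 45/43]
step 0: P' = (I − K·H)·P̄ = [192/43 3/43; 3/43 19/172]
step 1: x̄ = F·x = [175/43, 135/43]
step 1: P̄ = F·P·Fᵀ + Q = [352/43 75/86; 75/86 343/172]
step 1: y = z − H·x̄ = [448/43]
step 1: S = H·P̄·Hᵀ + R = [3259/172]
step 1: K = P̄·Hᵀ·S⁻¹ = [-450/3259; -1029/3259]
step 1: x' = x̄ + K·y = [8575/3259, -489/3259]
step 1: P' = (I − K·H)·P̄ = [25501/3259 150/3259; 150/3259 343/3259]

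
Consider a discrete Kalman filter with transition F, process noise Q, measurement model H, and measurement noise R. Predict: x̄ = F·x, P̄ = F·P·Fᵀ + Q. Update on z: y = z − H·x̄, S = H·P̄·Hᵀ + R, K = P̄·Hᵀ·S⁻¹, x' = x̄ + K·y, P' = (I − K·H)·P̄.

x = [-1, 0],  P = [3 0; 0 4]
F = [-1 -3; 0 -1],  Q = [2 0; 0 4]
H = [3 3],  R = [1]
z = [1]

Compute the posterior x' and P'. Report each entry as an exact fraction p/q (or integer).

x' = [170/329, -60/329]
P' = [1697/658 -822/329; -822/329 832/329]

x̄ = F·x = [1, 0]
P̄ = F·P·Fᵀ + Q = [41 12; 12 8]
y = z − H·x̄ = [-2]
S = H·P̄·Hᵀ + R = [658]
K = P̄·Hᵀ·S⁻¹ = [159/658; 30/329]
x' = x̄ + K·y = [170/329, -60/329]
P' = (I − K·H)·P̄ = [1697/658 -822/329; -822/329 832/329]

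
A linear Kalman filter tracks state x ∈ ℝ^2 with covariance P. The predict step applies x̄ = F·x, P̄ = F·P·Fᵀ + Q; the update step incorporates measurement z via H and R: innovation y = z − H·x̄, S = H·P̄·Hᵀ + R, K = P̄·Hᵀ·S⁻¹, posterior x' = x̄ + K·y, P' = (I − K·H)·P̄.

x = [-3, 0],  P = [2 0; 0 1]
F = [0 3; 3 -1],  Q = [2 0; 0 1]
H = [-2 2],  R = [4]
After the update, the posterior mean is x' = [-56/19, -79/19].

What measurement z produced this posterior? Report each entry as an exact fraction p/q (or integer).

z = [-2]

x̄ = F·x = [0, -9]
P̄ = F·P·Fᵀ + Q = [11 -3; -3 20]
S = H·P̄·Hᵀ + R = [152]
K = P̄·Hᵀ·S⁻¹ = [-7/38; 23/76]
x' − x̄ = [-56/19, 92/19] = K·y
y = (KᵀK)⁻¹·Kᵀ·(x' − x̄) = [16]
z = y + H·x̄ = [16] + [-18] = [-2]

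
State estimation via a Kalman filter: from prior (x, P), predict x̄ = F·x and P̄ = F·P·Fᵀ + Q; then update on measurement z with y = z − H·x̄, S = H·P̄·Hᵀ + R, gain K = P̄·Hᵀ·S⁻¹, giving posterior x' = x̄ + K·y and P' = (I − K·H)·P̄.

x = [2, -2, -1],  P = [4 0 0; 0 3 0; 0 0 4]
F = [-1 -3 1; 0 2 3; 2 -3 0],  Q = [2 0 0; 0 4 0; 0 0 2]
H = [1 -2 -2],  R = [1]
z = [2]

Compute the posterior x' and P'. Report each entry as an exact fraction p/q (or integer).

x̄ = F·x = [3, -7, 10]
P̄ = F·P·Fᵀ + Q = [37 -6 19; -6 52 -18; 19 -18 45]
y = z − H·x̄ = [5]
S = H·P̄·Hᵀ + R = [230]
K = P̄·Hᵀ·S⁻¹ = [11/230; -37/115; -7/46]
x' = x̄ + K·y = [149/46, -198/23, 425/46]
P' = (I − K·H)·P̄ = [8389/230 -283/115 951/46; -283/115 3242/115 -673/23; 951/46 -673/23 1825/46]

x' = [149/46, -198/23, 425/46]
P' = [8389/230 -283/115 951/46; -283/115 3242/115 -673/23; 951/46 -673/23 1825/46]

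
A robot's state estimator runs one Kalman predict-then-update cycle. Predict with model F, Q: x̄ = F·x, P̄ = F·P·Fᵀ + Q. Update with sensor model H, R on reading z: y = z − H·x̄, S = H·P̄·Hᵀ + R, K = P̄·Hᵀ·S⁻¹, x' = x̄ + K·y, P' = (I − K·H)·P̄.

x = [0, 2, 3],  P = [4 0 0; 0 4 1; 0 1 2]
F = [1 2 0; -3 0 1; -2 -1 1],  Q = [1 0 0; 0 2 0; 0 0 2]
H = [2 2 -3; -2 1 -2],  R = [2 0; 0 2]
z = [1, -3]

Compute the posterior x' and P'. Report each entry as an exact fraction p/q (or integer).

x̄ = F·x = [4, 3, 1]
P̄ = F·P·Fᵀ + Q = [21 -10 -14; -10 40 25; -14 25 22]
y = z − H·x̄ = [-10, 4]
S = H·P̄·Hᵀ + R = [232 -55; -55 42]
K = P̄·Hᵀ·S⁻¹ = [1368/6719 -2048/6719; -80/6719 1495/6719; -1353/6719 -332/6719]
x' = x̄ + K·y = [5004/6719, 26937/6719, 18921/6719]
P' = (I − K·H)·P̄ = [4395/6719 -26190/6719 -15442/6719; -26190/6719 252610/6719 151000/6719; -15442/6719 151000/6719 91274/6719]

x' = [5004/6719, 26937/6719, 18921/6719]
P' = [4395/6719 -26190/6719 -15442/6719; -26190/6719 252610/6719 151000/6719; -15442/6719 151000/6719 91274/6719]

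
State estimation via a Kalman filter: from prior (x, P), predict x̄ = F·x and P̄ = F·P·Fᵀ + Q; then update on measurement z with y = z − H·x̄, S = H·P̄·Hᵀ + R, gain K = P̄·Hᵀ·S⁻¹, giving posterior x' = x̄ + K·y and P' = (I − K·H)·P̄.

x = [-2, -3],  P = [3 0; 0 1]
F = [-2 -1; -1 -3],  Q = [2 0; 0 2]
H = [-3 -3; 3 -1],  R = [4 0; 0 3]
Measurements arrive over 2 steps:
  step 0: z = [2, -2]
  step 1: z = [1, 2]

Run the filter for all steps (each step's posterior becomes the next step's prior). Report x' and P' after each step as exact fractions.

step 0: x̄ = F·x = [7, 11]
step 0: P̄ = F·P·Fᵀ + Q = [15 9; 9 14]
step 0: y = z − H·x̄ = [56, -12]
step 0: S = H·P̄·Hᵀ + R = [427 -147; -147 98]
step 0: K = P̄·Hᵀ·S⁻¹ = [-36/413 684/2891; -99/413 -656/2891]
step 0: x' = x̄ + K·y = [-2083/2891, 865/2891]
step 0: P' = (I − K·H)·P̄ = [597/2891 -261/2891; -261/2891 1185/2891]
step 1: x̄ = F·x = [3301/2891, -512/2891]
step 1: P̄ = F·P·Fᵀ + Q = [8311/2891 2922/2891; 2922/2891 15478/2891]
step 1: y = z − H·x̄ = [11258/2891, -4633/2891]
step 1: S = H·P̄·Hᵀ + R = [278261/2891 -45897/2891; -45897/2891 81418/2891]
step 1: K = P̄·Hᵀ·S⁻¹ = [-4197255/49755253 11085036/49755253; -11627928/49755253 -10656664/49755253]
step 1: x' = x̄ + K·y = [22702325/49755253, -37014728/49755253]
step 1: P' = (I − K·H)·P̄ = [9712862/49755253 -4116522/49755253; -4116522/49755253 19620426/49755253]

step 0: x' = [-2083/2891, 865/2891], P' = [597/2891 -261/2891; -261/2891 1185/2891]
step 1: x' = [22702325/49755253, -37014728/49755253], P' = [9712862/49755253 -4116522/49755253; -4116522/49755253 19620426/49755253]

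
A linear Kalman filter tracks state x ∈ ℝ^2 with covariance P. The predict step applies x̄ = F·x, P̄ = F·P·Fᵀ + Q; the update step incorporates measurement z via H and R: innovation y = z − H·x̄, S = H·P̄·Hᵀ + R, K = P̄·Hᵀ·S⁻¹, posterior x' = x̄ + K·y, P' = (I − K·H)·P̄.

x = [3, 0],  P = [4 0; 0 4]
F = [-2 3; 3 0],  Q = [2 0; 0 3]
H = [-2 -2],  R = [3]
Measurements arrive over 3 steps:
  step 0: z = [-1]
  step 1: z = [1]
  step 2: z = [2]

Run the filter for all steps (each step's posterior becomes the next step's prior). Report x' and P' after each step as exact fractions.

step 0: x' = [-466/61, 499/61], P' = [2094/61 -2064/61; -2064/61 2079/61]
step 1: x' = [-53239/35087, 38880/35087], P' = [1426143/35087 -1363632/35087; -1363632/35087 1327299/35087]
step 2: x' = [-686702/1268657, -9597771/21567169], P' = [54270831/1268657 -51931806/1268657; -51931806/1268657 859173708/21567169]

step 0: x̄ = F·x = [-6, 9]
step 0: P̄ = F·P·Fᵀ + Q = [54 -24; -24 39]
step 0: y = z − H·x̄ = [5]
step 0: S = H·P̄·Hᵀ + R = [183]
step 0: K = P̄·Hᵀ·S⁻¹ = [-20/61; -10/61]
step 0: x' = x̄ + K·y = [-466/61, 499/61]
step 0: P' = (I − K·H)·P̄ = [2094/61 -2064/61; -2064/61 2079/61]
step 1: x̄ = F·x = [2429/61, -1398/61]
step 1: P̄ = F·P·Fᵀ + Q = [51977/61 -31140/61; -31140/61 19029/61]
step 1: y = z − H·x̄ = [2123/61]
step 1: S = H·P̄·Hᵀ + R = [35087/61]
step 1: K = P̄·Hᵀ·S⁻¹ = [-41674/35087; 24222/35087]
step 1: x' = x̄ + K·y = [-53239/35087, 38880/35087]
step 1: P' = (I − K·H)·P̄ = [1426143/35087 -1363632/35087; -1363632/35087 1327299/35087]
step 2: x̄ = F·x = [223118/35087, -159717/35087]
step 2: P̄ = F·P·Fᵀ + Q = [34084021/35087 -20829546/35087; -20829546/35087 12940548/35087]
step 2: y = z − H·x̄ = [15152/2699]
step 2: S = H·P̄·Hᵀ + R = [1659013/2699]
step 2: K = P̄·Hᵀ·S⁻¹ = [-119950/97589; 1213692/1659013]
step 2: x' = x̄ + K·y = [-686702/1268657, -9597771/21567169]
step 2: P' = (I − K·H)·P̄ = [54270831/1268657 -51931806/1268657; -51931806/1268657 859173708/21567169]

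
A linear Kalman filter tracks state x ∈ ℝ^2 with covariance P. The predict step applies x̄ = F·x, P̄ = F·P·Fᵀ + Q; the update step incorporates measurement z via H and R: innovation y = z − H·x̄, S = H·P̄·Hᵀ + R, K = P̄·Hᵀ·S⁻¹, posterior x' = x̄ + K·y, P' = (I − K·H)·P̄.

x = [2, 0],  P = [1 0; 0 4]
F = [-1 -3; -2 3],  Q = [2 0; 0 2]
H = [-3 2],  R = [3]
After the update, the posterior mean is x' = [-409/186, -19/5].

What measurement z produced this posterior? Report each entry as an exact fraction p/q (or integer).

z = [-1]

x̄ = F·x = [-2, -4]
P̄ = F·P·Fᵀ + Q = [39 -34; -34 42]
S = H·P̄·Hᵀ + R = [930]
K = P̄·Hᵀ·S⁻¹ = [-37/186; 1/5]
x' − x̄ = [-37/186, 1/5] = K·y
y = (KᵀK)⁻¹·Kᵀ·(x' − x̄) = [1]
z = y + H·x̄ = [1] + [-2] = [-1]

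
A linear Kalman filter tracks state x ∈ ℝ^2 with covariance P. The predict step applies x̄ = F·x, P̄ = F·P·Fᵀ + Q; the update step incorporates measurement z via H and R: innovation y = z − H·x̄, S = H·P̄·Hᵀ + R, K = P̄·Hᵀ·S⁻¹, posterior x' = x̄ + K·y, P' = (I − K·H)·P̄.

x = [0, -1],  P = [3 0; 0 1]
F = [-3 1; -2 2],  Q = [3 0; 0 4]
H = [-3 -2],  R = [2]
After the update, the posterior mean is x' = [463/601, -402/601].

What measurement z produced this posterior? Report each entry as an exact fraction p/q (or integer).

z = [-1]

x̄ = F·x = [-1, -2]
P̄ = F·P·Fᵀ + Q = [31 20; 20 20]
S = H·P̄·Hᵀ + R = [601]
K = P̄·Hᵀ·S⁻¹ = [-133/601; -100/601]
x' − x̄ = [1064/601, 800/601] = K·y
y = (KᵀK)⁻¹·Kᵀ·(x' − x̄) = [-8]
z = y + H·x̄ = [-8] + [7] = [-1]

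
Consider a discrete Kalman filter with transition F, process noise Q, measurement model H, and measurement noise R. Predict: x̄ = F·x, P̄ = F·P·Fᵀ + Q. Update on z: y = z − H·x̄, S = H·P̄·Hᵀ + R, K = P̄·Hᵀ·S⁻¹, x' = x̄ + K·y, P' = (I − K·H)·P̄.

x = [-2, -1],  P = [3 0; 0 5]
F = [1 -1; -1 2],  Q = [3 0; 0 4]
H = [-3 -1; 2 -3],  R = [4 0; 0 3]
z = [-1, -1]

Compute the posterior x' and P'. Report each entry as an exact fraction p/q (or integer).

x' = [49/622, 231/622]
P' = [183/622 63/622; 63/622 1457/4354]

x̄ = F·x = [-1, 0]
P̄ = F·P·Fᵀ + Q = [11 -13; -13 27]
y = z − H·x̄ = [-4, 1]
S = H·P̄·Hᵀ + R = [52 -76; -76 446]
K = P̄·Hᵀ·S⁻¹ = [-153/622 59/622; -695/4354 -1163/4354]
x' = x̄ + K·y = [49/622, 231/622]
P' = (I − K·H)·P̄ = [183/622 63/622; 63/622 1457/4354]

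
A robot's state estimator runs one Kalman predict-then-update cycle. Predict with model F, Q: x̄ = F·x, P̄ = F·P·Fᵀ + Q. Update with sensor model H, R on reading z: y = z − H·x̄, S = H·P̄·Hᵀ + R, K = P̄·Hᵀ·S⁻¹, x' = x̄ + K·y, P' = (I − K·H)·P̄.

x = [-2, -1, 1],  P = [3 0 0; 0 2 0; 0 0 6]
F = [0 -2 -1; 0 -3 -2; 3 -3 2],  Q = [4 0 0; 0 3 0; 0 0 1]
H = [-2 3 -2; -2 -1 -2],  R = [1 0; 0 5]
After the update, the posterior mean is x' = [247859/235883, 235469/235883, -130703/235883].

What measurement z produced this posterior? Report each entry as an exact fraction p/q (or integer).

x̄ = F·x = [1, 1, -1]
P̄ = F·P·Fᵀ + Q = [18 24 0; 24 45 -6; 0 -6 70]
S = H·P̄·Hᵀ + R = [542 145; 145 474]
K = P̄·Hᵀ·S⁻¹ = [25764/235883 -37740/235883; 58671/235883 -58257/235883; -55462/235883 -49718/235883]
x' − x̄ = [11976/235883, -414/235883, 105180/235883] = K·y
y = (KᵀK)⁻¹·Kᵀ·(x' − x̄) = [-1, -1]
z = y + H·x̄ = [-1, -1] + [3, -1] = [2, -2]

z = [2, -2]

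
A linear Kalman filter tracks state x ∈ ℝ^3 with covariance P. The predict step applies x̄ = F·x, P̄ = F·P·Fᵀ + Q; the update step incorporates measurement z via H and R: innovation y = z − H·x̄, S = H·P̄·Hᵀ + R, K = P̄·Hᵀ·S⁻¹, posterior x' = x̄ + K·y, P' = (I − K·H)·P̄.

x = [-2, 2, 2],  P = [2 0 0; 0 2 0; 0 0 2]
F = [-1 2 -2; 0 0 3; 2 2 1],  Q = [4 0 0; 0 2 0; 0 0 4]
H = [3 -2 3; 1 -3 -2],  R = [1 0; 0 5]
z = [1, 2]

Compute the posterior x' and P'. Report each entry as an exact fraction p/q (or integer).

x̄ = F·x = [2, 6, 2]
P̄ = F·P·Fᵀ + Q = [22 -12 0; -12 20 6; 0 6 22]
y = z − H·x̄ = [1, 22]
S = H·P̄·Hᵀ + R = [549 156; 156 439]
K = P̄·Hᵀ·S⁻¹ = [10154/72225 1978/24075; -12358/216675 -12356/72225; 11126/72225 -4718/24075]
x' = x̄ + K·y = [285152/72225, 472196/216675, -155812/72225]
P' = (I − K·H)·P̄ = [110306/24075 220688/72225 -60136/24075; 220688/72225 503024/216675 -110278/72225; -60136/24075 -110278/72225 36866/24075]

x' = [285152/72225, 472196/216675, -155812/72225]
P' = [110306/24075 220688/72225 -60136/24075; 220688/72225 503024/216675 -110278/72225; -60136/24075 -110278/72225 36866/24075]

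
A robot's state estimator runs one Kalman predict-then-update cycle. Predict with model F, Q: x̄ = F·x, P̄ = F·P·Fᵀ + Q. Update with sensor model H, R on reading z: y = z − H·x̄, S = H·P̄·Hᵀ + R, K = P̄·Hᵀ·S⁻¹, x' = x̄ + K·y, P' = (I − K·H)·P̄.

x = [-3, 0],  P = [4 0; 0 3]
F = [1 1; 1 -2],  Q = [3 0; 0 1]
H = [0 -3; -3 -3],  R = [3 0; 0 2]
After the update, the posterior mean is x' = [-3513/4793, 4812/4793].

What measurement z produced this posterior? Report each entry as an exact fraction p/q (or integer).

z = [-3, -1]

x̄ = F·x = [-3, -3]
P̄ = F·P·Fᵀ + Q = [10 -2; -2 17]
S = H·P̄·Hᵀ + R = [156 135; 135 209]
K = P̄·Hᵀ·S⁻¹ = [1498/4793 -1518/4793; -1528/4793 -45/4793]
x' − x̄ = [10866/4793, 19191/4793] = K·y
y = (KᵀK)⁻¹·Kᵀ·(x' − x̄) = [-12, -19]
z = y + H·x̄ = [-12, -19] + [9, 18] = [-3, -1]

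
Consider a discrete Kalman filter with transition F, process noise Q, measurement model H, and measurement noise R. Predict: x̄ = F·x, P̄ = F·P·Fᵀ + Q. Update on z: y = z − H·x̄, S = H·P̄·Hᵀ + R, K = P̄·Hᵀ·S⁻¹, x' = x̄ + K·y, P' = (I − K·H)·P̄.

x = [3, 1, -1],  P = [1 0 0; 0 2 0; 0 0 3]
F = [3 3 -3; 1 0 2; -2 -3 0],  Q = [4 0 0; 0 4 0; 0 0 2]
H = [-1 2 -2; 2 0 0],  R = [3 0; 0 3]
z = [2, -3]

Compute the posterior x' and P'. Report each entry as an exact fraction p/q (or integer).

x̄ = F·x = [15, 1, -9]
P̄ = F·P·Fᵀ + Q = [58 -15 -24; -15 17 -2; -24 -2 24]
y = z − H·x̄ = [-3, -33]
S = H·P̄·Hᵀ + R = [205 -80; -80 235]
K = P̄·Hᵀ·S⁻¹ = [-8/2785 1372/2785; 2011/8355 -382/8355; -2084/8355 -2416/8355]
x' = x̄ + K·y = [-3477/2785, 4976/2785, 719/557]
P' = (I − K·H)·P̄ = [2058/2785 -191/2785 -1208/2785; -191/2785 23992/8355 21262/8355; -1208/2785 21262/8355 5240/1671]

x' = [-3477/2785, 4976/2785, 719/557]
P' = [2058/2785 -191/2785 -1208/2785; -191/2785 23992/8355 21262/8355; -1208/2785 21262/8355 5240/1671]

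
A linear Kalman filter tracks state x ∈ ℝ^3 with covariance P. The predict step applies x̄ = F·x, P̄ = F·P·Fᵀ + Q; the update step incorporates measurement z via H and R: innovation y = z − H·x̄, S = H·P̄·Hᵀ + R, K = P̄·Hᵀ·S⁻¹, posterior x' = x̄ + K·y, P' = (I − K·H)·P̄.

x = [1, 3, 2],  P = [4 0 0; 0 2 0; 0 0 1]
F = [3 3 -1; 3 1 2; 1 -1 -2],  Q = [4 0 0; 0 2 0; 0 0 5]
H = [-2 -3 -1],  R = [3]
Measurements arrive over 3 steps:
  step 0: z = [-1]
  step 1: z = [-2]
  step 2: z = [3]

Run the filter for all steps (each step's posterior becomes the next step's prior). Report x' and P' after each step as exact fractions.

step 0: x' = [701/599, 1303/599, -9295/1198], P' = [5083/599 -2854/599 -1235/599; -2854/599 2594/599 -1747/599; -1235/599 -1747/599 15569/1198]
step 1: x' = [9740069/657992, -2114727/164498, 7246011/657992], P' = [31609509/657992 -7119529/164498 22532787/657992; -7119529/164498 3345873/82249 -5755981/164498; 22532787/657992 -5755981/164498 24377481/657992]
step 2: x' = [125965255/557533662, -675377305/1672600986, -199472712/92922277], P' = [10982905231/185844554 -29392426391/557533662 7407694037/185844554; -29392426391/557533662 40727719978/836300493 -7367605589/185844554; 7407694037/185844554 -7367605589/185844554 3657353368/92922277]

step 0: x̄ = F·x = [10, 10, -6]
step 0: P̄ = F·P·Fᵀ + Q = [59 40 8; 40 44 6; 8 6 15]
step 0: y = z − H·x̄ = [43]
step 0: S = H·P̄·Hᵀ + R = [1198]
step 0: K = P̄·Hᵀ·S⁻¹ = [-123/599; -109/599; -49/1198]
step 0: x' = x̄ + K·y = [701/599, 1303/599, -9295/1198]
step 0: P' = (I − K·H)·P̄ = [5083/599 -2854/599 -1235/599; -2854/599 2594/599 -1747/599; -1235/599 -1747/599 15569/1198]
step 1: x̄ = F·x = [21319/1198, -5889/599, 8693/599]
step 1: P̄ = F·P·Fᵀ + Q = [91587/1198 -8728/599 40416/599; -8728/599 41745/599 -847/599; 40416/599 -847/599 45470/599]
step 1: y = z − H·x̄ = [11147/599]
step 1: S = H·P̄·Hᵀ + R = [657992/599]
step 1: K = P̄·Hᵀ·S⁻¹ = [-105819/657992; -26733/164498; -123761/657992]
step 1: x' = x̄ + K·y = [9740069/657992, -2114727/164498, 7246011/657992]
step 1: P' = (I − K·H)·P̄ = [31609509/657992 -7119529/164498 22532787/657992; -7119529/164498 3345873/82249 -5755981/164498; 22532787/657992 -5755981/164498 24377481/657992]
step 2: x̄ = F·x = [-425316/82249, 35253321/657992, 3706955/657992]
step 2: P̄ = F·P·Fᵀ + Q = [10684655/164498 -9153385/82249 2584081/82249; -9153385/82249 417507525/657992 29472399/657992; 2584081/82249 29472399/657992 33905765/657992]
step 2: y = z − H·x̄ = [52317919/328996]
step 2: S = H·P̄·Hᵀ + R = [836300493/164498]
step 2: K = P̄·Hᵀ·S⁻¹ = [9460946/278766831; -567770407/1672600986; -9092681/185844554]
step 2: x' = x̄ + K·y = [125965255/557533662, -675377305/1672600986, -199472712/92922277]
step 2: P' = (I − K·H)·P̄ = [10982905231/185844554 -29392426391/557533662 7407694037/185844554; -29392426391/557533662 40727719978/836300493 -7367605589/185844554; 7407694037/185844554 -7367605589/185844554 3657353368/92922277]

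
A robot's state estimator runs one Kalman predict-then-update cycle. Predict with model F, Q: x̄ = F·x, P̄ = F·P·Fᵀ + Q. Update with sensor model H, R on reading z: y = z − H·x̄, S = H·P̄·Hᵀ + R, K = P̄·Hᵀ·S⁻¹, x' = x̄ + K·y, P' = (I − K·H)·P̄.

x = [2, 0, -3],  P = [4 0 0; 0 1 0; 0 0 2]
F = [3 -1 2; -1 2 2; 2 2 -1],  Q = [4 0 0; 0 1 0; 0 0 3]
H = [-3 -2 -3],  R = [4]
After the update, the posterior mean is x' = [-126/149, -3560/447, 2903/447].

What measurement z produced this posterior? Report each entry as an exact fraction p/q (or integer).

x̄ = F·x = [0, -8, 7]
P̄ = F·P·Fᵀ + Q = [49 -6 18; -6 17 -8; 18 -8 25]
S = H·P̄·Hᵀ + R = [894]
K = P̄·Hᵀ·S⁻¹ = [-63/298; 4/447; -113/894]
x' − x̄ = [-126/149, 16/447, -226/447] = K·y
y = (KᵀK)⁻¹·Kᵀ·(x' − x̄) = [4]
z = y + H·x̄ = [4] + [-5] = [-1]

z = [-1]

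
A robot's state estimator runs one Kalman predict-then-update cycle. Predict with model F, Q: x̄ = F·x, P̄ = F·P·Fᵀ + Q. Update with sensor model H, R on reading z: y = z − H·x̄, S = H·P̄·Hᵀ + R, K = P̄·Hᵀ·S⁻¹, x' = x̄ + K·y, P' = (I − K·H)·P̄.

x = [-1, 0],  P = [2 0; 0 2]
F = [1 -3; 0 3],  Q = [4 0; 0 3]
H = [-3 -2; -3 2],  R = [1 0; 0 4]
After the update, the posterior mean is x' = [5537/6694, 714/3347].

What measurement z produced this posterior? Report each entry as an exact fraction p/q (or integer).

z = [-3, -2]

x̄ = F·x = [-1, 0]
P̄ = F·P·Fᵀ + Q = [24 -18; -18 21]
S = H·P̄·Hᵀ + R = [85 132; 132 520]
K = P̄·Hᵀ·S⁻¹ = [-558/3347 -1107/6694; -804/3347 822/3347]
x' − x̄ = [12231/6694, 714/3347] = K·y
y = (KᵀK)⁻¹·Kᵀ·(x' − x̄) = [-6, -5]
z = y + H·x̄ = [-6, -5] + [3, 3] = [-3, -2]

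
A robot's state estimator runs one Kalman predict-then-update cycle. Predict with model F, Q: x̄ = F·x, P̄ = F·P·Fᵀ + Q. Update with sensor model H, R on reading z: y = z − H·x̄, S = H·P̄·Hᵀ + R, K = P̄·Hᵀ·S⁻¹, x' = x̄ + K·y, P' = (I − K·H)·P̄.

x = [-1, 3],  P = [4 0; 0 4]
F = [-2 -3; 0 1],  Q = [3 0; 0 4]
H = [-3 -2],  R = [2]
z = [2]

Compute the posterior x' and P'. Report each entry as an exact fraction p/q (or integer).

x' = [-862/385, 179/77]
P' = [1294/385 -360/77; -360/77 536/77]

x̄ = F·x = [-7, 3]
P̄ = F·P·Fᵀ + Q = [55 -12; -12 8]
y = z − H·x̄ = [-13]
S = H·P̄·Hᵀ + R = [385]
K = P̄·Hᵀ·S⁻¹ = [-141/385; 4/77]
x' = x̄ + K·y = [-862/385, 179/77]
P' = (I − K·H)·P̄ = [1294/385 -360/77; -360/77 536/77]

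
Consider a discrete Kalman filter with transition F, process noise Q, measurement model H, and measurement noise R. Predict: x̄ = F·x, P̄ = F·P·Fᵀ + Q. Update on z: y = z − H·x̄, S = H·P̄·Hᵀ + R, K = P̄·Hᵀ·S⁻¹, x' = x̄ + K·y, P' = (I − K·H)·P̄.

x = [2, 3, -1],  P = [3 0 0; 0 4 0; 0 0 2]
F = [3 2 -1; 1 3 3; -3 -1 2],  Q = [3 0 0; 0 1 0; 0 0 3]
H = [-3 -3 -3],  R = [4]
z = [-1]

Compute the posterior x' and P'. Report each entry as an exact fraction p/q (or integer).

x' = [4661/479, 526/479, -5008/479]
P' = [17160/479 621/479 -17709/479; 621/479 1790/479 -2259/479; -17709/479 -2259/479 19956/479]

x̄ = F·x = [13, 8, -11]
P̄ = F·P·Fᵀ + Q = [48 27 -39; 27 58 -9; -39 -9 42]
y = z − H·x̄ = [29]
S = H·P̄·Hᵀ + R = [958]
K = P̄·Hᵀ·S⁻¹ = [-54/479; -114/479; 9/479]
x' = x̄ + K·y = [4661/479, 526/479, -5008/479]
P' = (I − K·H)·P̄ = [17160/479 621/479 -17709/479; 621/479 1790/479 -2259/479; -17709/479 -2259/479 19956/479]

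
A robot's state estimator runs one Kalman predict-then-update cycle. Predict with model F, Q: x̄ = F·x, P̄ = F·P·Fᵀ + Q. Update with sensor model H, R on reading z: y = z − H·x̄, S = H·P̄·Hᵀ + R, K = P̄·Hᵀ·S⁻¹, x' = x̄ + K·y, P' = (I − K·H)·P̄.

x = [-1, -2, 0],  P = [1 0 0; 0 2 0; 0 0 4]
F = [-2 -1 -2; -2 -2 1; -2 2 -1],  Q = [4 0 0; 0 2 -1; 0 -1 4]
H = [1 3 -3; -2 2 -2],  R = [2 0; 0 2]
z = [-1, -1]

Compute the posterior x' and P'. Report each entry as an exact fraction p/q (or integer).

x̄ = F·x = [4, 6, -2]
P̄ = F·P·Fᵀ + Q = [26 0 8; 0 18 -9; 8 -9 20]
y = z − H·x̄ = [-29, -9]
S = H·P̄·Hᵀ + R = [484 316; 316 394]
K = P̄·Hᵀ·S⁻¹ = [5569/22710 -4193/11355; 495/3028 9/1514; -3871/45420 -2713/22710]
x' = x̄ + K·y = [4813/22710, 3651/3028, 70253/45420]
P' = (I − K·H)·P̄ = [4537/11355 117/1514 1067/22710; 117/1514 13437/3028 13185/3028; 1067/22710 13185/3028 201067/45420]

x' = [4813/22710, 3651/3028, 70253/45420]
P' = [4537/11355 117/1514 1067/22710; 117/1514 13437/3028 13185/3028; 1067/22710 13185/3028 201067/45420]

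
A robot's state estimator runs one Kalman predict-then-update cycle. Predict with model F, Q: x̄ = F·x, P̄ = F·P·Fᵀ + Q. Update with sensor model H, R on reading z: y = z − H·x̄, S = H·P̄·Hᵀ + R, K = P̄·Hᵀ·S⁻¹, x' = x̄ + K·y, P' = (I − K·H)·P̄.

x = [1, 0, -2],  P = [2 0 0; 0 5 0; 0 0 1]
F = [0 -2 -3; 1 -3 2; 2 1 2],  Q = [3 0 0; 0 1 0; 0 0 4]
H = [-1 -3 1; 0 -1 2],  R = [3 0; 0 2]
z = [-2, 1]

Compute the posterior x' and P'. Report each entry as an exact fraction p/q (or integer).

x̄ = F·x = [6, -3, -2]
P̄ = F·P·Fᵀ + Q = [32 24 -16; 24 52 -7; -16 -7 21]
y = z − H·x̄ = [-3, 2]
S = H·P̄·Hᵀ + R = [742 303; 303 166]
K = P̄·Hᵀ·S⁻¹ = [-2952/31363 -5192/31363; -11044/31363 7689/31363; -5219/31363 18784/31363]
x' = x̄ + K·y = [186650/31363, -45579/31363, -9501/31363]
P' = (I − K·H)·P̄ = [358624/31363 -141984/31363 -76184/31363; -141984/31363 73122/31363 44250/31363; -76184/31363 44250/31363 40909/31363]

x' = [186650/31363, -45579/31363, -9501/31363]
P' = [358624/31363 -141984/31363 -76184/31363; -141984/31363 73122/31363 44250/31363; -76184/31363 44250/31363 40909/31363]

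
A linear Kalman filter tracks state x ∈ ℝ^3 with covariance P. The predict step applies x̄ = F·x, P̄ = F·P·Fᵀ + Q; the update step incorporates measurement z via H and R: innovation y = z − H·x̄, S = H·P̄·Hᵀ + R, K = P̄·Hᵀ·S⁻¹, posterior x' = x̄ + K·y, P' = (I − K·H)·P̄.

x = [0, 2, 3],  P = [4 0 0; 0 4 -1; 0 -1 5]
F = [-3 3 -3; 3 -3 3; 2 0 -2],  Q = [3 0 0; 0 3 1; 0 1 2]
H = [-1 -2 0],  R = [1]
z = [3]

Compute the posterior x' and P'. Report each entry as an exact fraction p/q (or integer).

x̄ = F·x = [-3, 3, -6]
P̄ = F·P·Fᵀ + Q = [138 -135 12; -135 138 -11; 12 -11 38]
y = z − H·x̄ = [6]
S = H·P̄·Hᵀ + R = [151]
K = P̄·Hᵀ·S⁻¹ = [132/151; -141/151; 10/151]
x' = x̄ + K·y = [339/151, -393/151, -846/151]
P' = (I − K·H)·P̄ = [3414/151 -1773/151 492/151; -1773/151 957/151 -251/151; 492/151 -251/151 5638/151]

x' = [339/151, -393/151, -846/151]
P' = [3414/151 -1773/151 492/151; -1773/151 957/151 -251/151; 492/151 -251/151 5638/151]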